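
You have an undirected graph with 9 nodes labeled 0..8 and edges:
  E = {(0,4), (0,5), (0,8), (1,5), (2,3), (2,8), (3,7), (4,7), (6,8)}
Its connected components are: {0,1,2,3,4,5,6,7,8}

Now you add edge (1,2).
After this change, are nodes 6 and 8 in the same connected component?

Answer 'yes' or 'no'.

Initial components: {0,1,2,3,4,5,6,7,8}
Adding edge (1,2): both already in same component {0,1,2,3,4,5,6,7,8}. No change.
New components: {0,1,2,3,4,5,6,7,8}
Are 6 and 8 in the same component? yes

Answer: yes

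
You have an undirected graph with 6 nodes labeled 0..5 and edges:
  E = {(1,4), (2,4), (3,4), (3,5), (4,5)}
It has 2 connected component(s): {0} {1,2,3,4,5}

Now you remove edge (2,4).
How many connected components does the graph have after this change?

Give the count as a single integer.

Initial component count: 2
Remove (2,4): it was a bridge. Count increases: 2 -> 3.
  After removal, components: {0} {1,3,4,5} {2}
New component count: 3

Answer: 3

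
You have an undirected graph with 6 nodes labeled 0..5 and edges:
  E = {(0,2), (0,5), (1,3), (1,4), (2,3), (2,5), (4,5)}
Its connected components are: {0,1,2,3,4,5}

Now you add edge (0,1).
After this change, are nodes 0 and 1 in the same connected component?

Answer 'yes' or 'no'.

Answer: yes

Derivation:
Initial components: {0,1,2,3,4,5}
Adding edge (0,1): both already in same component {0,1,2,3,4,5}. No change.
New components: {0,1,2,3,4,5}
Are 0 and 1 in the same component? yes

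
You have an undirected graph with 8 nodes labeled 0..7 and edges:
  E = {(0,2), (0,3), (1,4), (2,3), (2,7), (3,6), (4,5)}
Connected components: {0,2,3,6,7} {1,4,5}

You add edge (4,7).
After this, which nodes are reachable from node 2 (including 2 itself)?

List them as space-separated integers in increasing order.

Answer: 0 1 2 3 4 5 6 7

Derivation:
Before: nodes reachable from 2: {0,2,3,6,7}
Adding (4,7): merges 2's component with another. Reachability grows.
After: nodes reachable from 2: {0,1,2,3,4,5,6,7}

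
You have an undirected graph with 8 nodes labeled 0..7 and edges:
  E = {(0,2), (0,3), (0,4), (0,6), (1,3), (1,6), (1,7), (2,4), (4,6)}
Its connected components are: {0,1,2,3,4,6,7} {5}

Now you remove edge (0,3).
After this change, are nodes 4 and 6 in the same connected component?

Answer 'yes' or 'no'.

Answer: yes

Derivation:
Initial components: {0,1,2,3,4,6,7} {5}
Removing edge (0,3): not a bridge — component count unchanged at 2.
New components: {0,1,2,3,4,6,7} {5}
Are 4 and 6 in the same component? yes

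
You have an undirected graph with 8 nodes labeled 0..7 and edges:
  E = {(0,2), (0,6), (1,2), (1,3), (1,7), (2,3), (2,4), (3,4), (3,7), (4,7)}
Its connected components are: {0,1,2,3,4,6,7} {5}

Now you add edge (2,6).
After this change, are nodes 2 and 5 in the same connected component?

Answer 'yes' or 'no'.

Answer: no

Derivation:
Initial components: {0,1,2,3,4,6,7} {5}
Adding edge (2,6): both already in same component {0,1,2,3,4,6,7}. No change.
New components: {0,1,2,3,4,6,7} {5}
Are 2 and 5 in the same component? no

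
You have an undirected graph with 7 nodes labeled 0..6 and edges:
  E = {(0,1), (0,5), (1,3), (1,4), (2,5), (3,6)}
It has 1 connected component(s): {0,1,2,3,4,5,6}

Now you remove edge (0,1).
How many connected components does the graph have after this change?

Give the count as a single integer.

Answer: 2

Derivation:
Initial component count: 1
Remove (0,1): it was a bridge. Count increases: 1 -> 2.
  After removal, components: {0,2,5} {1,3,4,6}
New component count: 2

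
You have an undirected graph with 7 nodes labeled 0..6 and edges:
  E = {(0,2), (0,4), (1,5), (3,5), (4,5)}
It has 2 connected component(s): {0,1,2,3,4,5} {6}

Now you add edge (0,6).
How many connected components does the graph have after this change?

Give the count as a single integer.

Initial component count: 2
Add (0,6): merges two components. Count decreases: 2 -> 1.
New component count: 1

Answer: 1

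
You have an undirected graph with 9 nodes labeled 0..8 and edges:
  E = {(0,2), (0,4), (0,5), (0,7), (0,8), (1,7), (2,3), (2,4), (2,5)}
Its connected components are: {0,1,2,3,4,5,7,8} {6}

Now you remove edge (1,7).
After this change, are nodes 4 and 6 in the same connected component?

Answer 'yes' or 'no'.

Initial components: {0,1,2,3,4,5,7,8} {6}
Removing edge (1,7): it was a bridge — component count 2 -> 3.
New components: {0,2,3,4,5,7,8} {1} {6}
Are 4 and 6 in the same component? no

Answer: no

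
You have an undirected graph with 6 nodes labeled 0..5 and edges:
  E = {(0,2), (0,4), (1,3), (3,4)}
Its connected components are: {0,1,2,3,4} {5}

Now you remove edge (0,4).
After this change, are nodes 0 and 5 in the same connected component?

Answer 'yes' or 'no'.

Answer: no

Derivation:
Initial components: {0,1,2,3,4} {5}
Removing edge (0,4): it was a bridge — component count 2 -> 3.
New components: {0,2} {1,3,4} {5}
Are 0 and 5 in the same component? no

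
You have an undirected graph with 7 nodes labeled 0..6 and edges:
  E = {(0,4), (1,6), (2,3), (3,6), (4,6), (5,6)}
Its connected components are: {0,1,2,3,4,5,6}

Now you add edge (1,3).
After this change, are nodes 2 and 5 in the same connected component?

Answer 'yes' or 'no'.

Answer: yes

Derivation:
Initial components: {0,1,2,3,4,5,6}
Adding edge (1,3): both already in same component {0,1,2,3,4,5,6}. No change.
New components: {0,1,2,3,4,5,6}
Are 2 and 5 in the same component? yes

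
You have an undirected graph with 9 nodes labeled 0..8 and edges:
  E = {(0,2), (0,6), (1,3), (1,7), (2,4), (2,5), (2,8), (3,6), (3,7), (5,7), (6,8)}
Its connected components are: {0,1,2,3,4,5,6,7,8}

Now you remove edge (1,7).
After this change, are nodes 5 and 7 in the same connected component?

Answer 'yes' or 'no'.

Initial components: {0,1,2,3,4,5,6,7,8}
Removing edge (1,7): not a bridge — component count unchanged at 1.
New components: {0,1,2,3,4,5,6,7,8}
Are 5 and 7 in the same component? yes

Answer: yes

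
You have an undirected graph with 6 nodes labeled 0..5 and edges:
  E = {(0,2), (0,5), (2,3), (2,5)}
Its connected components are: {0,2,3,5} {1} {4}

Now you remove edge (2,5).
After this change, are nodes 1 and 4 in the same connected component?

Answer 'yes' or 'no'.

Answer: no

Derivation:
Initial components: {0,2,3,5} {1} {4}
Removing edge (2,5): not a bridge — component count unchanged at 3.
New components: {0,2,3,5} {1} {4}
Are 1 and 4 in the same component? no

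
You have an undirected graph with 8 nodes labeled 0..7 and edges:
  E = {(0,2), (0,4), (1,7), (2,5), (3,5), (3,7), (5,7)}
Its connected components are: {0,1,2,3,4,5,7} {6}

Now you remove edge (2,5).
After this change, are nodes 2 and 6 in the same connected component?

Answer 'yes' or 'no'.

Answer: no

Derivation:
Initial components: {0,1,2,3,4,5,7} {6}
Removing edge (2,5): it was a bridge — component count 2 -> 3.
New components: {0,2,4} {1,3,5,7} {6}
Are 2 and 6 in the same component? no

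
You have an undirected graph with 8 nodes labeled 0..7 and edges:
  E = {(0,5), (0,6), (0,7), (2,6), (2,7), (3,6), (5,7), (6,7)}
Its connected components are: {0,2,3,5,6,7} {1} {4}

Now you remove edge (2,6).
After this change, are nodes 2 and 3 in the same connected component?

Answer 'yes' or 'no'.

Initial components: {0,2,3,5,6,7} {1} {4}
Removing edge (2,6): not a bridge — component count unchanged at 3.
New components: {0,2,3,5,6,7} {1} {4}
Are 2 and 3 in the same component? yes

Answer: yes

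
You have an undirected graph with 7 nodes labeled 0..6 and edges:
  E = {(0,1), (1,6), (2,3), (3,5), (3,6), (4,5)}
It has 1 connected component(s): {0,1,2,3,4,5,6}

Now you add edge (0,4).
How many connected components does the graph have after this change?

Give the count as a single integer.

Initial component count: 1
Add (0,4): endpoints already in same component. Count unchanged: 1.
New component count: 1

Answer: 1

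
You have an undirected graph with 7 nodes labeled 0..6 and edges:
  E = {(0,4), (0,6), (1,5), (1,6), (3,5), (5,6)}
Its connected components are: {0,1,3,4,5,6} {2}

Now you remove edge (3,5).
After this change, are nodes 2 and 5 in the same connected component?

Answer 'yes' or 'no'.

Initial components: {0,1,3,4,5,6} {2}
Removing edge (3,5): it was a bridge — component count 2 -> 3.
New components: {0,1,4,5,6} {2} {3}
Are 2 and 5 in the same component? no

Answer: no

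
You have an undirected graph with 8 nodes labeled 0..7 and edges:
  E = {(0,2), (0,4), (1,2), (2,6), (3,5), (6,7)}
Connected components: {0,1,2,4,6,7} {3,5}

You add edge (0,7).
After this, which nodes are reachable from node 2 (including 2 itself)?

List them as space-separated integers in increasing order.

Answer: 0 1 2 4 6 7

Derivation:
Before: nodes reachable from 2: {0,1,2,4,6,7}
Adding (0,7): both endpoints already in same component. Reachability from 2 unchanged.
After: nodes reachable from 2: {0,1,2,4,6,7}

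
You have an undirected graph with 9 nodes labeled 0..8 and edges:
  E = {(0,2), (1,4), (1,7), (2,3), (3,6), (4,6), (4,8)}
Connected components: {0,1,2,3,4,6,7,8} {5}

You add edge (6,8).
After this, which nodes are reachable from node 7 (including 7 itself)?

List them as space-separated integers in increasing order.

Before: nodes reachable from 7: {0,1,2,3,4,6,7,8}
Adding (6,8): both endpoints already in same component. Reachability from 7 unchanged.
After: nodes reachable from 7: {0,1,2,3,4,6,7,8}

Answer: 0 1 2 3 4 6 7 8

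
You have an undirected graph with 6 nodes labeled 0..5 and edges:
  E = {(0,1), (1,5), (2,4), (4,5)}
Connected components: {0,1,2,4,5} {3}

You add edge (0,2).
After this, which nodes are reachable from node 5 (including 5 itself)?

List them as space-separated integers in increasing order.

Before: nodes reachable from 5: {0,1,2,4,5}
Adding (0,2): both endpoints already in same component. Reachability from 5 unchanged.
After: nodes reachable from 5: {0,1,2,4,5}

Answer: 0 1 2 4 5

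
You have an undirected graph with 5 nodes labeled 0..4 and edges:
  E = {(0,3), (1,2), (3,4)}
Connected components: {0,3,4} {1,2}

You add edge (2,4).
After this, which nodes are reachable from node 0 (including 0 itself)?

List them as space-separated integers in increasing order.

Answer: 0 1 2 3 4

Derivation:
Before: nodes reachable from 0: {0,3,4}
Adding (2,4): merges 0's component with another. Reachability grows.
After: nodes reachable from 0: {0,1,2,3,4}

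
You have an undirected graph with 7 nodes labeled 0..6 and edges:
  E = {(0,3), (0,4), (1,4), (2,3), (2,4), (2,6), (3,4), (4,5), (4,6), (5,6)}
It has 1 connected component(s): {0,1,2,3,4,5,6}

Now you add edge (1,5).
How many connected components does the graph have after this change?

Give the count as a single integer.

Answer: 1

Derivation:
Initial component count: 1
Add (1,5): endpoints already in same component. Count unchanged: 1.
New component count: 1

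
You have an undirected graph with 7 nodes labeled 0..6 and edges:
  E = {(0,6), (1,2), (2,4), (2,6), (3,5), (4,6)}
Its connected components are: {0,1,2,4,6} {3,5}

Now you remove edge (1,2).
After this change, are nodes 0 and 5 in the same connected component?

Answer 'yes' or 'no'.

Initial components: {0,1,2,4,6} {3,5}
Removing edge (1,2): it was a bridge — component count 2 -> 3.
New components: {0,2,4,6} {1} {3,5}
Are 0 and 5 in the same component? no

Answer: no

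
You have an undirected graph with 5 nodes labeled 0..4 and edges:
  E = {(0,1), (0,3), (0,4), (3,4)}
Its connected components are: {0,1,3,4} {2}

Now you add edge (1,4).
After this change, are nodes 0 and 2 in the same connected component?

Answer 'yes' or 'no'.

Answer: no

Derivation:
Initial components: {0,1,3,4} {2}
Adding edge (1,4): both already in same component {0,1,3,4}. No change.
New components: {0,1,3,4} {2}
Are 0 and 2 in the same component? no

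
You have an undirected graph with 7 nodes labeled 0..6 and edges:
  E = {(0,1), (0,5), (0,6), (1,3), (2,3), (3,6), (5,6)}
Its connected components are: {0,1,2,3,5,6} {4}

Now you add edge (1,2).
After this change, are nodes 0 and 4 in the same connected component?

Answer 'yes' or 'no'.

Initial components: {0,1,2,3,5,6} {4}
Adding edge (1,2): both already in same component {0,1,2,3,5,6}. No change.
New components: {0,1,2,3,5,6} {4}
Are 0 and 4 in the same component? no

Answer: no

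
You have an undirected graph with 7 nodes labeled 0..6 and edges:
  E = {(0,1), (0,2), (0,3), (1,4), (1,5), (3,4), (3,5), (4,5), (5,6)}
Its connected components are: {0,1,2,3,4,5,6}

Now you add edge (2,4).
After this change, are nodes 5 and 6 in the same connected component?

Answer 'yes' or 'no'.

Initial components: {0,1,2,3,4,5,6}
Adding edge (2,4): both already in same component {0,1,2,3,4,5,6}. No change.
New components: {0,1,2,3,4,5,6}
Are 5 and 6 in the same component? yes

Answer: yes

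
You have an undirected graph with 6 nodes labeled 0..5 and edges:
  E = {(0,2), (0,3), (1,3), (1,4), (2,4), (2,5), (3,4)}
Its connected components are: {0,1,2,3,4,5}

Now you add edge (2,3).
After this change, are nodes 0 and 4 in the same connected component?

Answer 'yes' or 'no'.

Answer: yes

Derivation:
Initial components: {0,1,2,3,4,5}
Adding edge (2,3): both already in same component {0,1,2,3,4,5}. No change.
New components: {0,1,2,3,4,5}
Are 0 and 4 in the same component? yes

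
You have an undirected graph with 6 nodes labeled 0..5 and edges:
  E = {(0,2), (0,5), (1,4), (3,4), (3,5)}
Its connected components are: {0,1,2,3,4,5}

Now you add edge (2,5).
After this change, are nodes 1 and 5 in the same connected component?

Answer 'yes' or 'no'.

Initial components: {0,1,2,3,4,5}
Adding edge (2,5): both already in same component {0,1,2,3,4,5}. No change.
New components: {0,1,2,3,4,5}
Are 1 and 5 in the same component? yes

Answer: yes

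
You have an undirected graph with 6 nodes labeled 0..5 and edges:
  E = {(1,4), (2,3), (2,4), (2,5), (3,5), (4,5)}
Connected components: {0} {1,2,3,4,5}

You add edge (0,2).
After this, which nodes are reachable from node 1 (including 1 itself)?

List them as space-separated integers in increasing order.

Before: nodes reachable from 1: {1,2,3,4,5}
Adding (0,2): merges 1's component with another. Reachability grows.
After: nodes reachable from 1: {0,1,2,3,4,5}

Answer: 0 1 2 3 4 5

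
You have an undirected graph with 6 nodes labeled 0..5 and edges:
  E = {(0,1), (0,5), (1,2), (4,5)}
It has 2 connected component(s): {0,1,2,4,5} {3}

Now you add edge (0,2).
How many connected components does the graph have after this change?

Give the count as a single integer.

Initial component count: 2
Add (0,2): endpoints already in same component. Count unchanged: 2.
New component count: 2

Answer: 2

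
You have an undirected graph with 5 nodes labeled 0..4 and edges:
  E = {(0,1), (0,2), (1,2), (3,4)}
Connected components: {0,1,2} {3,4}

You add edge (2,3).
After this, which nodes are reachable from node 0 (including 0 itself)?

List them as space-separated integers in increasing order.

Before: nodes reachable from 0: {0,1,2}
Adding (2,3): merges 0's component with another. Reachability grows.
After: nodes reachable from 0: {0,1,2,3,4}

Answer: 0 1 2 3 4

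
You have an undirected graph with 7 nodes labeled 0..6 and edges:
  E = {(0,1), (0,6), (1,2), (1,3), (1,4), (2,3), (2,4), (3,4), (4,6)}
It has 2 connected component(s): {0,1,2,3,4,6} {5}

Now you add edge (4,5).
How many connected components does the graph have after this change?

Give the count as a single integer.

Initial component count: 2
Add (4,5): merges two components. Count decreases: 2 -> 1.
New component count: 1

Answer: 1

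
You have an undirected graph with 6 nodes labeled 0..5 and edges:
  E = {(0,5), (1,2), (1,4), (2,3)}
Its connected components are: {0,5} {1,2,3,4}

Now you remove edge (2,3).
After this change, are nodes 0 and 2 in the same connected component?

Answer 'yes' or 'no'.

Initial components: {0,5} {1,2,3,4}
Removing edge (2,3): it was a bridge — component count 2 -> 3.
New components: {0,5} {1,2,4} {3}
Are 0 and 2 in the same component? no

Answer: no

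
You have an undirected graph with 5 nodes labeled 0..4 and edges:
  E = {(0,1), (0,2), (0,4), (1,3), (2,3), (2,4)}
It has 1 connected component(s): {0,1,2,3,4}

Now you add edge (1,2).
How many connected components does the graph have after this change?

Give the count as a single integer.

Initial component count: 1
Add (1,2): endpoints already in same component. Count unchanged: 1.
New component count: 1

Answer: 1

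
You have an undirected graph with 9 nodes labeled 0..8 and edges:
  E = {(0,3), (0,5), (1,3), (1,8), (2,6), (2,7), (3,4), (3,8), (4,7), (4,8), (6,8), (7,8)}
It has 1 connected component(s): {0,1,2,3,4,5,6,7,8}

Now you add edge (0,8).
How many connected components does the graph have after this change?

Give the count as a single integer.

Answer: 1

Derivation:
Initial component count: 1
Add (0,8): endpoints already in same component. Count unchanged: 1.
New component count: 1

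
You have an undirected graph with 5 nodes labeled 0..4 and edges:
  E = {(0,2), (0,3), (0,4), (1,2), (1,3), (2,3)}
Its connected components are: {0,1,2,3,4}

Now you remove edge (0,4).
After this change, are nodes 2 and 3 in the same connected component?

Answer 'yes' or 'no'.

Answer: yes

Derivation:
Initial components: {0,1,2,3,4}
Removing edge (0,4): it was a bridge — component count 1 -> 2.
New components: {0,1,2,3} {4}
Are 2 and 3 in the same component? yes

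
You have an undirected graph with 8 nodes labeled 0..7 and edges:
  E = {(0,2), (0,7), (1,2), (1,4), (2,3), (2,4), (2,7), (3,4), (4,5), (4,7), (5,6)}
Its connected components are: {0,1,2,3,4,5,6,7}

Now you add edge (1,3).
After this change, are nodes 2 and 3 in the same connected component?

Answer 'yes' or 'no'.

Initial components: {0,1,2,3,4,5,6,7}
Adding edge (1,3): both already in same component {0,1,2,3,4,5,6,7}. No change.
New components: {0,1,2,3,4,5,6,7}
Are 2 and 3 in the same component? yes

Answer: yes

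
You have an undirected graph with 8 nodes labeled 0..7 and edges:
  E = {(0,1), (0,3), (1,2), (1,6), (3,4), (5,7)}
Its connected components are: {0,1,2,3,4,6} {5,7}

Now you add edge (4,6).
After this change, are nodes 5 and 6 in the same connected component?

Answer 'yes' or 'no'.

Initial components: {0,1,2,3,4,6} {5,7}
Adding edge (4,6): both already in same component {0,1,2,3,4,6}. No change.
New components: {0,1,2,3,4,6} {5,7}
Are 5 and 6 in the same component? no

Answer: no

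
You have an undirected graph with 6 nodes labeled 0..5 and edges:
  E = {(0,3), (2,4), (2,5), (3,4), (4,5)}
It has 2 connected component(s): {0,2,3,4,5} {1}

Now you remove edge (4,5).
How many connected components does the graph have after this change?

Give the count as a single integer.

Answer: 2

Derivation:
Initial component count: 2
Remove (4,5): not a bridge. Count unchanged: 2.
  After removal, components: {0,2,3,4,5} {1}
New component count: 2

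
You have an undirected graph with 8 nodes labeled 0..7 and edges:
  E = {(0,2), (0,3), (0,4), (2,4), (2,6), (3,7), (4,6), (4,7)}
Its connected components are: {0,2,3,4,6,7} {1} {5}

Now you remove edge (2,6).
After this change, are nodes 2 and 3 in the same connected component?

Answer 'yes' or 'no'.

Answer: yes

Derivation:
Initial components: {0,2,3,4,6,7} {1} {5}
Removing edge (2,6): not a bridge — component count unchanged at 3.
New components: {0,2,3,4,6,7} {1} {5}
Are 2 and 3 in the same component? yes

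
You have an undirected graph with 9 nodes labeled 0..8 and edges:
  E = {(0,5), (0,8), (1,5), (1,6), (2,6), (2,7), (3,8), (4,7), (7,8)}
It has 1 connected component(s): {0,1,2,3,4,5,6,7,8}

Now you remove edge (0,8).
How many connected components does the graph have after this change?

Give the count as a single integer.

Answer: 1

Derivation:
Initial component count: 1
Remove (0,8): not a bridge. Count unchanged: 1.
  After removal, components: {0,1,2,3,4,5,6,7,8}
New component count: 1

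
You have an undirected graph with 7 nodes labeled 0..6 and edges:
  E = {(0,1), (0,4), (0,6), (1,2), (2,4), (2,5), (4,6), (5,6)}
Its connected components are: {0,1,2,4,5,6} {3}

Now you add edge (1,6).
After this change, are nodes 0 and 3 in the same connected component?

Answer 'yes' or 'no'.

Initial components: {0,1,2,4,5,6} {3}
Adding edge (1,6): both already in same component {0,1,2,4,5,6}. No change.
New components: {0,1,2,4,5,6} {3}
Are 0 and 3 in the same component? no

Answer: no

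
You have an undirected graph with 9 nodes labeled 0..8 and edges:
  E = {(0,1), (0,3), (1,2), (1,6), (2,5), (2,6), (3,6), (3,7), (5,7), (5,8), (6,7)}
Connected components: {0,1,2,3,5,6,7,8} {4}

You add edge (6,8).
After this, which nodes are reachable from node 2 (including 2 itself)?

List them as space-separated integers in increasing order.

Before: nodes reachable from 2: {0,1,2,3,5,6,7,8}
Adding (6,8): both endpoints already in same component. Reachability from 2 unchanged.
After: nodes reachable from 2: {0,1,2,3,5,6,7,8}

Answer: 0 1 2 3 5 6 7 8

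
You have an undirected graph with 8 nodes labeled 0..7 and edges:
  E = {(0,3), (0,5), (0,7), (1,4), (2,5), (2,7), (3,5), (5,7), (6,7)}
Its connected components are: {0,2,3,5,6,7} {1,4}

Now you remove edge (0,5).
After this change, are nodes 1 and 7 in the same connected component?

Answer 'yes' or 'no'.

Answer: no

Derivation:
Initial components: {0,2,3,5,6,7} {1,4}
Removing edge (0,5): not a bridge — component count unchanged at 2.
New components: {0,2,3,5,6,7} {1,4}
Are 1 and 7 in the same component? no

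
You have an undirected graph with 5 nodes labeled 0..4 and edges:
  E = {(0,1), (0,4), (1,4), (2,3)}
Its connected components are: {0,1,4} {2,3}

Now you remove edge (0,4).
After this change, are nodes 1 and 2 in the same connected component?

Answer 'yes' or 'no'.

Answer: no

Derivation:
Initial components: {0,1,4} {2,3}
Removing edge (0,4): not a bridge — component count unchanged at 2.
New components: {0,1,4} {2,3}
Are 1 and 2 in the same component? no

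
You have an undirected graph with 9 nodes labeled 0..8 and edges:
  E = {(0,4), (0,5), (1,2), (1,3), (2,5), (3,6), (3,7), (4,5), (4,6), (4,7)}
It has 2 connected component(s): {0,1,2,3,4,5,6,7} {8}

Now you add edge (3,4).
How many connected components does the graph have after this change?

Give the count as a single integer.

Answer: 2

Derivation:
Initial component count: 2
Add (3,4): endpoints already in same component. Count unchanged: 2.
New component count: 2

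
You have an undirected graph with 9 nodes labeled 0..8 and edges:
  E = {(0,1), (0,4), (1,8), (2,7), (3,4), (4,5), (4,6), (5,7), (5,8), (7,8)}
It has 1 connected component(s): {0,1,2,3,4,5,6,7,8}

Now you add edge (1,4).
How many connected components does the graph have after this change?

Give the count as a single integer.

Answer: 1

Derivation:
Initial component count: 1
Add (1,4): endpoints already in same component. Count unchanged: 1.
New component count: 1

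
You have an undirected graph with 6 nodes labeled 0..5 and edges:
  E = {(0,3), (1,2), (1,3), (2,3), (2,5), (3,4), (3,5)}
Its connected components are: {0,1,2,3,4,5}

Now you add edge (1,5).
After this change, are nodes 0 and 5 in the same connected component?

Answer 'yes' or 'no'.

Answer: yes

Derivation:
Initial components: {0,1,2,3,4,5}
Adding edge (1,5): both already in same component {0,1,2,3,4,5}. No change.
New components: {0,1,2,3,4,5}
Are 0 and 5 in the same component? yes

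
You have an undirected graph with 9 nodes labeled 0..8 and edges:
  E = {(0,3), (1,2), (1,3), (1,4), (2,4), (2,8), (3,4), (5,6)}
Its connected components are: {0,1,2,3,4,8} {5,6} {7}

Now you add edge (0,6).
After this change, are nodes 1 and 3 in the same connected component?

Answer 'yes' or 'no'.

Initial components: {0,1,2,3,4,8} {5,6} {7}
Adding edge (0,6): merges {0,1,2,3,4,8} and {5,6}.
New components: {0,1,2,3,4,5,6,8} {7}
Are 1 and 3 in the same component? yes

Answer: yes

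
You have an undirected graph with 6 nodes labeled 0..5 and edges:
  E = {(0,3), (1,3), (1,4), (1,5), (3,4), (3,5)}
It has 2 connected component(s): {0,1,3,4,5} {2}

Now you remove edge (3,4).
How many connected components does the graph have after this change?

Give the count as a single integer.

Initial component count: 2
Remove (3,4): not a bridge. Count unchanged: 2.
  After removal, components: {0,1,3,4,5} {2}
New component count: 2

Answer: 2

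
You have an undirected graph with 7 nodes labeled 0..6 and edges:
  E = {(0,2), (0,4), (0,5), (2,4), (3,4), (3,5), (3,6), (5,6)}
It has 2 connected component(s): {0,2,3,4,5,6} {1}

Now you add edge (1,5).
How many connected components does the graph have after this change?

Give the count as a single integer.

Answer: 1

Derivation:
Initial component count: 2
Add (1,5): merges two components. Count decreases: 2 -> 1.
New component count: 1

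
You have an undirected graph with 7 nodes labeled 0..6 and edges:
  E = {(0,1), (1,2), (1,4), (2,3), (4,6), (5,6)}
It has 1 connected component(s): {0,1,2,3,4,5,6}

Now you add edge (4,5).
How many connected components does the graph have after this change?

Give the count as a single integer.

Answer: 1

Derivation:
Initial component count: 1
Add (4,5): endpoints already in same component. Count unchanged: 1.
New component count: 1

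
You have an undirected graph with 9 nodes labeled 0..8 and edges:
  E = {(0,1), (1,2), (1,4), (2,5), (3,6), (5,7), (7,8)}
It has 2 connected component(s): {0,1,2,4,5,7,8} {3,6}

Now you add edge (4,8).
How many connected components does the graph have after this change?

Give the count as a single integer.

Answer: 2

Derivation:
Initial component count: 2
Add (4,8): endpoints already in same component. Count unchanged: 2.
New component count: 2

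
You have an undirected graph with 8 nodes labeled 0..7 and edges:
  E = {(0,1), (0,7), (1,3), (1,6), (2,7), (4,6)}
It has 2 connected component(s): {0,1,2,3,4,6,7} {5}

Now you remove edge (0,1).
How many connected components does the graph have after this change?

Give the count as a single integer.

Initial component count: 2
Remove (0,1): it was a bridge. Count increases: 2 -> 3.
  After removal, components: {0,2,7} {1,3,4,6} {5}
New component count: 3

Answer: 3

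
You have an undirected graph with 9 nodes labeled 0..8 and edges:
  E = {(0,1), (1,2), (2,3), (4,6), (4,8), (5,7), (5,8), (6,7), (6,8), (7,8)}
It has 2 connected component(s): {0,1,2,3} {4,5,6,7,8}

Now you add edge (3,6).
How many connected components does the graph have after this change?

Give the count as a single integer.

Answer: 1

Derivation:
Initial component count: 2
Add (3,6): merges two components. Count decreases: 2 -> 1.
New component count: 1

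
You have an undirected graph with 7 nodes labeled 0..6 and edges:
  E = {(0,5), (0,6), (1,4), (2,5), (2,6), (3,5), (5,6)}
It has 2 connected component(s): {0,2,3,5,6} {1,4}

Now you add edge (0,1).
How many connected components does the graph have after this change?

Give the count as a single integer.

Initial component count: 2
Add (0,1): merges two components. Count decreases: 2 -> 1.
New component count: 1

Answer: 1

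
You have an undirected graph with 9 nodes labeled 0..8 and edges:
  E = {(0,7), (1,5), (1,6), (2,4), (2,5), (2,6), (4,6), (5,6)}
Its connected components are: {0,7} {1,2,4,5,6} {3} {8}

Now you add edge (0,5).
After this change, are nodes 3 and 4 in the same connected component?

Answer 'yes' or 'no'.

Initial components: {0,7} {1,2,4,5,6} {3} {8}
Adding edge (0,5): merges {0,7} and {1,2,4,5,6}.
New components: {0,1,2,4,5,6,7} {3} {8}
Are 3 and 4 in the same component? no

Answer: no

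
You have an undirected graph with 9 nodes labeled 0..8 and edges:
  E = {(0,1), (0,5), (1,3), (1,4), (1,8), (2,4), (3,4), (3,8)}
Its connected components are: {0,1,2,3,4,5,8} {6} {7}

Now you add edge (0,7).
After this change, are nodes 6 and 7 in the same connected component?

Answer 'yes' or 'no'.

Initial components: {0,1,2,3,4,5,8} {6} {7}
Adding edge (0,7): merges {0,1,2,3,4,5,8} and {7}.
New components: {0,1,2,3,4,5,7,8} {6}
Are 6 and 7 in the same component? no

Answer: no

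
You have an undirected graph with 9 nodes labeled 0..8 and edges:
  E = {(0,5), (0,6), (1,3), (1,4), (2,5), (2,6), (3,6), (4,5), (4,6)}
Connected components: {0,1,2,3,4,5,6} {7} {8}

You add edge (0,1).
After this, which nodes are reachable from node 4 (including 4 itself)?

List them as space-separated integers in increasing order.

Before: nodes reachable from 4: {0,1,2,3,4,5,6}
Adding (0,1): both endpoints already in same component. Reachability from 4 unchanged.
After: nodes reachable from 4: {0,1,2,3,4,5,6}

Answer: 0 1 2 3 4 5 6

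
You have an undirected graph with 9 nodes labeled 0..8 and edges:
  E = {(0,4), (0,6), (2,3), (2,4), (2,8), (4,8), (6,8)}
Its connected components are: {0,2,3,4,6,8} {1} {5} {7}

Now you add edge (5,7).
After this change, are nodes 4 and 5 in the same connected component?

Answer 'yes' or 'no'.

Initial components: {0,2,3,4,6,8} {1} {5} {7}
Adding edge (5,7): merges {5} and {7}.
New components: {0,2,3,4,6,8} {1} {5,7}
Are 4 and 5 in the same component? no

Answer: no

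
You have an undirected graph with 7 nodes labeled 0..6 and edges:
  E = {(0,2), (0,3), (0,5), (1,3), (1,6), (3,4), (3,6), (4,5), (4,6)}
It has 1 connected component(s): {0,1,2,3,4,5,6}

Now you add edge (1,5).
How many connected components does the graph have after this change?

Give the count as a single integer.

Initial component count: 1
Add (1,5): endpoints already in same component. Count unchanged: 1.
New component count: 1

Answer: 1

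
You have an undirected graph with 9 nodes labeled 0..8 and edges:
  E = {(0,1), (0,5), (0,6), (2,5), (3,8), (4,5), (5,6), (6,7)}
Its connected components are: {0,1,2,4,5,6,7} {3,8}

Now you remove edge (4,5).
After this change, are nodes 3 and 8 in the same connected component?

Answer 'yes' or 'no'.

Answer: yes

Derivation:
Initial components: {0,1,2,4,5,6,7} {3,8}
Removing edge (4,5): it was a bridge — component count 2 -> 3.
New components: {0,1,2,5,6,7} {3,8} {4}
Are 3 and 8 in the same component? yes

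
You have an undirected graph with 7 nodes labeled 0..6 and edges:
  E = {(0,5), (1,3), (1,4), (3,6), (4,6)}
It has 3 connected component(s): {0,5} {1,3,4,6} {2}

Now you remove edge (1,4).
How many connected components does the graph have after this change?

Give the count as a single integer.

Answer: 3

Derivation:
Initial component count: 3
Remove (1,4): not a bridge. Count unchanged: 3.
  After removal, components: {0,5} {1,3,4,6} {2}
New component count: 3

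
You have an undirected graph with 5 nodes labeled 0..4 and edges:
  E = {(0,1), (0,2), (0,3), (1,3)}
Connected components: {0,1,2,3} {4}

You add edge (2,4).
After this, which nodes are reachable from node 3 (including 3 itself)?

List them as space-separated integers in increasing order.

Before: nodes reachable from 3: {0,1,2,3}
Adding (2,4): merges 3's component with another. Reachability grows.
After: nodes reachable from 3: {0,1,2,3,4}

Answer: 0 1 2 3 4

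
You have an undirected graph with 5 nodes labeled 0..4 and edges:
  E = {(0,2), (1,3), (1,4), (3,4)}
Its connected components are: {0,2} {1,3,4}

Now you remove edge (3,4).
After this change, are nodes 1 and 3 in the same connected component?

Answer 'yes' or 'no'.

Answer: yes

Derivation:
Initial components: {0,2} {1,3,4}
Removing edge (3,4): not a bridge — component count unchanged at 2.
New components: {0,2} {1,3,4}
Are 1 and 3 in the same component? yes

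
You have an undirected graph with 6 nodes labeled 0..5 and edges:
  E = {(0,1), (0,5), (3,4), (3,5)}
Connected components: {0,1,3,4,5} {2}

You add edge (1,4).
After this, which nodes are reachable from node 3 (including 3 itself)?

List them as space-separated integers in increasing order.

Before: nodes reachable from 3: {0,1,3,4,5}
Adding (1,4): both endpoints already in same component. Reachability from 3 unchanged.
After: nodes reachable from 3: {0,1,3,4,5}

Answer: 0 1 3 4 5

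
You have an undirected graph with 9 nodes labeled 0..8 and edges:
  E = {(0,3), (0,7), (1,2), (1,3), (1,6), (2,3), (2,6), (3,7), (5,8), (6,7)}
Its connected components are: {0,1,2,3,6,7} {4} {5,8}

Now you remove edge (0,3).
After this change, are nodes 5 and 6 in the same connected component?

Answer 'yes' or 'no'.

Answer: no

Derivation:
Initial components: {0,1,2,3,6,7} {4} {5,8}
Removing edge (0,3): not a bridge — component count unchanged at 3.
New components: {0,1,2,3,6,7} {4} {5,8}
Are 5 and 6 in the same component? no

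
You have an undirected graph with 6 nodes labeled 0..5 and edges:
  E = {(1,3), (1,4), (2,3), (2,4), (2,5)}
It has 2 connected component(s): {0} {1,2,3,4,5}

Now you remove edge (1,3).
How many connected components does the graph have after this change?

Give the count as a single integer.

Initial component count: 2
Remove (1,3): not a bridge. Count unchanged: 2.
  After removal, components: {0} {1,2,3,4,5}
New component count: 2

Answer: 2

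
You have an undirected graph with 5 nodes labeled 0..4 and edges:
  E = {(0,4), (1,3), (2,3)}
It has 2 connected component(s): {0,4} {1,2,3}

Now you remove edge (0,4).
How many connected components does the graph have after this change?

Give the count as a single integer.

Answer: 3

Derivation:
Initial component count: 2
Remove (0,4): it was a bridge. Count increases: 2 -> 3.
  After removal, components: {0} {1,2,3} {4}
New component count: 3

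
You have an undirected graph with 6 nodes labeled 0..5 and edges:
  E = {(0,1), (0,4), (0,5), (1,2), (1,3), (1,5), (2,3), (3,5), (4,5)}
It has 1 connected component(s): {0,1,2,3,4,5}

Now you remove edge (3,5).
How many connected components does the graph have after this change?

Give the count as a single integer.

Initial component count: 1
Remove (3,5): not a bridge. Count unchanged: 1.
  After removal, components: {0,1,2,3,4,5}
New component count: 1

Answer: 1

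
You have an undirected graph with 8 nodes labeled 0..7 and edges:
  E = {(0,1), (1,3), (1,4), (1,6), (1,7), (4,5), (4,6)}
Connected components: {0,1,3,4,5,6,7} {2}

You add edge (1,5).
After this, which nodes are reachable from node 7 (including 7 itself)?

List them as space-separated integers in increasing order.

Answer: 0 1 3 4 5 6 7

Derivation:
Before: nodes reachable from 7: {0,1,3,4,5,6,7}
Adding (1,5): both endpoints already in same component. Reachability from 7 unchanged.
After: nodes reachable from 7: {0,1,3,4,5,6,7}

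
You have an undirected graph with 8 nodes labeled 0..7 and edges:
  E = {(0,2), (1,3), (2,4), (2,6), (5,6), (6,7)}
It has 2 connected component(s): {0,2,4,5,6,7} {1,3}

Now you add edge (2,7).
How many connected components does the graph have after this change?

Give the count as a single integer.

Initial component count: 2
Add (2,7): endpoints already in same component. Count unchanged: 2.
New component count: 2

Answer: 2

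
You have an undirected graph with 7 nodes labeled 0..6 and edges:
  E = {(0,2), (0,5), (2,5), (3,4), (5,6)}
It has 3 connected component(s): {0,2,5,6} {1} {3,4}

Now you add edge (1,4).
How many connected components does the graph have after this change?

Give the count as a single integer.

Answer: 2

Derivation:
Initial component count: 3
Add (1,4): merges two components. Count decreases: 3 -> 2.
New component count: 2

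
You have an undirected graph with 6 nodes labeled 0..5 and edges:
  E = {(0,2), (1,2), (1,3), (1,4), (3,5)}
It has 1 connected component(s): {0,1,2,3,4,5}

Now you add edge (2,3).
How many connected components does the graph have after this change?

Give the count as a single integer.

Initial component count: 1
Add (2,3): endpoints already in same component. Count unchanged: 1.
New component count: 1

Answer: 1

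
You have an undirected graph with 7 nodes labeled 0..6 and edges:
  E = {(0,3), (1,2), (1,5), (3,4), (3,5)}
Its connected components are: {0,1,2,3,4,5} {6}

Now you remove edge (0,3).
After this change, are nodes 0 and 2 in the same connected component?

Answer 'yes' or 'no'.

Answer: no

Derivation:
Initial components: {0,1,2,3,4,5} {6}
Removing edge (0,3): it was a bridge — component count 2 -> 3.
New components: {0} {1,2,3,4,5} {6}
Are 0 and 2 in the same component? no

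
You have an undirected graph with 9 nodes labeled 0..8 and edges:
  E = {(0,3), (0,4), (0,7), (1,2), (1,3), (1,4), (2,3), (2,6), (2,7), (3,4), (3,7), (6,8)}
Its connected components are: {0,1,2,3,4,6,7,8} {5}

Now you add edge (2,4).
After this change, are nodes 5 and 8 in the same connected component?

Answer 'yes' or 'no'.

Initial components: {0,1,2,3,4,6,7,8} {5}
Adding edge (2,4): both already in same component {0,1,2,3,4,6,7,8}. No change.
New components: {0,1,2,3,4,6,7,8} {5}
Are 5 and 8 in the same component? no

Answer: no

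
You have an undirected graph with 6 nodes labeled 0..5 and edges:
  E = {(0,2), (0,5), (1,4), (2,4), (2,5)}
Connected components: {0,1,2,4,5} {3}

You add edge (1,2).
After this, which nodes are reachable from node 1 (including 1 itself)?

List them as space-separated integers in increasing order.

Before: nodes reachable from 1: {0,1,2,4,5}
Adding (1,2): both endpoints already in same component. Reachability from 1 unchanged.
After: nodes reachable from 1: {0,1,2,4,5}

Answer: 0 1 2 4 5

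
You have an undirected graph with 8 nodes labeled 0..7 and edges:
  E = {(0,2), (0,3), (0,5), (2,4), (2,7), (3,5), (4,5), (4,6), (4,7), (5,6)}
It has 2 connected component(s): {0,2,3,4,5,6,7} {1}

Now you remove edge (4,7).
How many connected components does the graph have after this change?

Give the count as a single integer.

Answer: 2

Derivation:
Initial component count: 2
Remove (4,7): not a bridge. Count unchanged: 2.
  After removal, components: {0,2,3,4,5,6,7} {1}
New component count: 2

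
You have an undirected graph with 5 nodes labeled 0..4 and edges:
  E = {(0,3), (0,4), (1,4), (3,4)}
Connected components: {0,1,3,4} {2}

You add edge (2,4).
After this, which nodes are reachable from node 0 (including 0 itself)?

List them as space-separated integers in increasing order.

Answer: 0 1 2 3 4

Derivation:
Before: nodes reachable from 0: {0,1,3,4}
Adding (2,4): merges 0's component with another. Reachability grows.
After: nodes reachable from 0: {0,1,2,3,4}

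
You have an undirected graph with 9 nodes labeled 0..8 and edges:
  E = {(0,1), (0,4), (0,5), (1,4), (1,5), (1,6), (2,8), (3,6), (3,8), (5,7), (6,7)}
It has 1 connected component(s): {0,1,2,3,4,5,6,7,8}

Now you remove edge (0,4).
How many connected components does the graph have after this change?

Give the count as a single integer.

Answer: 1

Derivation:
Initial component count: 1
Remove (0,4): not a bridge. Count unchanged: 1.
  After removal, components: {0,1,2,3,4,5,6,7,8}
New component count: 1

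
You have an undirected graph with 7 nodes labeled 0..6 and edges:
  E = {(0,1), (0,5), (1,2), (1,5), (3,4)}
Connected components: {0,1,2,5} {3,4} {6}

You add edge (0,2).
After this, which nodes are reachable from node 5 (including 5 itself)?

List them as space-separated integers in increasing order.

Before: nodes reachable from 5: {0,1,2,5}
Adding (0,2): both endpoints already in same component. Reachability from 5 unchanged.
After: nodes reachable from 5: {0,1,2,5}

Answer: 0 1 2 5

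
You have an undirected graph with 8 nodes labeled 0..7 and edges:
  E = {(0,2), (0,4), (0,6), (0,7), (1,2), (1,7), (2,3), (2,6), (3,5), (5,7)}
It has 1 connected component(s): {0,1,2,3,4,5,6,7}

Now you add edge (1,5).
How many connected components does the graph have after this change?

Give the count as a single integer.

Initial component count: 1
Add (1,5): endpoints already in same component. Count unchanged: 1.
New component count: 1

Answer: 1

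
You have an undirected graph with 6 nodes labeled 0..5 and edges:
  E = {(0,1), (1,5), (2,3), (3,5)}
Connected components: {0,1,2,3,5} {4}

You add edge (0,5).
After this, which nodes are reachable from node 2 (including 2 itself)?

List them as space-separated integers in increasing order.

Answer: 0 1 2 3 5

Derivation:
Before: nodes reachable from 2: {0,1,2,3,5}
Adding (0,5): both endpoints already in same component. Reachability from 2 unchanged.
After: nodes reachable from 2: {0,1,2,3,5}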